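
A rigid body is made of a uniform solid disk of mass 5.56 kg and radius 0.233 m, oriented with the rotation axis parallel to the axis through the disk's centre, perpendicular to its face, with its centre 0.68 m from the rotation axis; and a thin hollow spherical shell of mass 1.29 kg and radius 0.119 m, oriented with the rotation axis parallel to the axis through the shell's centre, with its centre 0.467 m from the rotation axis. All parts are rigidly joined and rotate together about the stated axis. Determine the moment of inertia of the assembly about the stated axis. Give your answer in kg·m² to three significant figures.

3.02

Solid disk: I_cm = (1/2)MR² = (1/2)(5.56)(0.233)² = 0.15092 kg·m²; centre at d = 0.68 m, so I = I_cm + Md² gives I = 0.15092 + (5.56)(0.68)² = 2.7219 kg·m².
Spherical shell: I_cm = (2/3)MR² = (2/3)(1.29)(0.119)² = 0.012178 kg·m²; centre at d = 0.467 m, so I = I_cm + Md² gives I = 0.012178 + (1.29)(0.467)² = 0.29351 kg·m².
Total I = 2.7219 + 0.29351 = 3.0154 kg·m².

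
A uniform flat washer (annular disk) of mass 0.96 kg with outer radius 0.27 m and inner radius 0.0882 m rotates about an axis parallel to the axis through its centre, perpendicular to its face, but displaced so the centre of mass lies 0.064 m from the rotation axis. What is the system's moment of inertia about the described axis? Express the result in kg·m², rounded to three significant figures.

0.0427

I_cm = (1/2)M(R²+r²) = (1/2)(0.96)[(0.27)² + (0.0882)²] = 0.038726 kg·m²; centre at d = 0.064 m, so the parallel axis theorem gives I = 0.038726 + (0.96)(0.064)² = 0.042658 kg·m².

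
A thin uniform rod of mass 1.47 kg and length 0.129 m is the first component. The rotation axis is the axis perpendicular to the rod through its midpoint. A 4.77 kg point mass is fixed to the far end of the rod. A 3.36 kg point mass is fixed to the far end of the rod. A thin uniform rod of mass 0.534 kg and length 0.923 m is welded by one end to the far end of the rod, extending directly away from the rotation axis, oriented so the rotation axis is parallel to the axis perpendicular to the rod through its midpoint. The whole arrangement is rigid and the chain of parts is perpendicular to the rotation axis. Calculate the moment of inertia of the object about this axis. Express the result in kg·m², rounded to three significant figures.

Thin rod: I_cm = (1/12)ML² = (1/12)(1.47)(0.129)² = 0.0020385 kg·m²; axis through the centre, so I = 0.0020385 kg·m².
Point mass: I_cm = 0; centre at d = 0.0645 m, so I = I_cm + Md² gives I = 0 + (4.77)(0.0645)² = 0.019844 kg·m².
Point mass: I_cm = 0; centre at d = 0.0645 m, so I = I_cm + Md² gives I = 0 + (3.36)(0.0645)² = 0.013978 kg·m².
Thin rod: I_cm = (1/12)ML² = (1/12)(0.534)(0.923)² = 0.037911 kg·m²; centre at d = 0.0645 + 0.4615 = 0.526 m, so I = I_cm + Md² gives I = 0.037911 + (0.534)(0.526)² = 0.18566 kg·m².
Total I = 0.0020385 + 0.019844 + 0.013978 + 0.18566 = 0.22152 kg·m².

0.222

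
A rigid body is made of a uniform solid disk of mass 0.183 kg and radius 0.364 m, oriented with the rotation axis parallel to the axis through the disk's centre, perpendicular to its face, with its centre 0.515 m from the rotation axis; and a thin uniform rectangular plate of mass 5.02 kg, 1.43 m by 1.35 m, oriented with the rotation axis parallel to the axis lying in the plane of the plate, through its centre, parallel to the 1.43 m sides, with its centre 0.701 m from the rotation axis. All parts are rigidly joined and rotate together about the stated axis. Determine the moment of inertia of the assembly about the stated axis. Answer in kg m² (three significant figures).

3.29

Solid disk: I_cm = (1/2)MR² = (1/2)(0.183)(0.364)² = 0.012123 kg m²; centre at d = 0.515 m, so the parallel axis theorem gives I = 0.012123 + (0.183)(0.515)² = 0.06066 kg m².
Rectangular plate: I_cm = (1/12)Mb² = (1/12)(5.02)(1.35)² = 0.76241 kg m²; centre at d = 0.701 m, so the parallel axis theorem gives I = 0.76241 + (5.02)(0.701)² = 3.2292 kg m².
Total I = 0.06066 + 3.2292 = 3.2899 kg m².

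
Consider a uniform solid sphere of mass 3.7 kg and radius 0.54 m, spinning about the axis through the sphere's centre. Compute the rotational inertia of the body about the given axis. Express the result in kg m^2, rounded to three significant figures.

0.432

I_cm = (2/5)MR² = (2/5)(3.7)(0.54)² = 0.43157 kg m^2; axis through the centre, so I = 0.43157 kg m^2.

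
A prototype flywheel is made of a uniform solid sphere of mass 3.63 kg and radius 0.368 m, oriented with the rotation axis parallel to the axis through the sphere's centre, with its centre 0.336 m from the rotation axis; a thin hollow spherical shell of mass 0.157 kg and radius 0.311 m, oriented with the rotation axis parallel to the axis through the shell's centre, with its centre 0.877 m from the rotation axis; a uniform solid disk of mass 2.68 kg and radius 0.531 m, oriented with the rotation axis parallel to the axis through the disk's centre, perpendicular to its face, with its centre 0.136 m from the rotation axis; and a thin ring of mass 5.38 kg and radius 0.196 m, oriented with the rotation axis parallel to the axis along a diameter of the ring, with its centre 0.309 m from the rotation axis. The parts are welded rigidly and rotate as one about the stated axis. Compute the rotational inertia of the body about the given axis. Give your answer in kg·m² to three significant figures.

1.78

Solid sphere: I_cm = (2/5)MR² = (2/5)(3.63)(0.368)² = 0.19664 kg·m²; centre at d = 0.336 m, so I = I_cm + Md² gives I = 0.19664 + (3.63)(0.336)² = 0.60645 kg·m².
Spherical shell: I_cm = (2/3)MR² = (2/3)(0.157)(0.311)² = 0.010123 kg·m²; centre at d = 0.877 m, so I = I_cm + Md² gives I = 0.010123 + (0.157)(0.877)² = 0.13088 kg·m².
Solid disk: I_cm = (1/2)MR² = (1/2)(2.68)(0.531)² = 0.37783 kg·m²; centre at d = 0.136 m, so I = I_cm + Md² gives I = 0.37783 + (2.68)(0.136)² = 0.4274 kg·m².
Thin ring: I_cm = (1/2)MR² = (1/2)(5.38)(0.196)² = 0.10334 kg·m²; centre at d = 0.309 m, so I = I_cm + Md² gives I = 0.10334 + (5.38)(0.309)² = 0.61703 kg·m².
Total I = 0.60645 + 0.13088 + 0.4274 + 0.61703 = 1.7817 kg·m².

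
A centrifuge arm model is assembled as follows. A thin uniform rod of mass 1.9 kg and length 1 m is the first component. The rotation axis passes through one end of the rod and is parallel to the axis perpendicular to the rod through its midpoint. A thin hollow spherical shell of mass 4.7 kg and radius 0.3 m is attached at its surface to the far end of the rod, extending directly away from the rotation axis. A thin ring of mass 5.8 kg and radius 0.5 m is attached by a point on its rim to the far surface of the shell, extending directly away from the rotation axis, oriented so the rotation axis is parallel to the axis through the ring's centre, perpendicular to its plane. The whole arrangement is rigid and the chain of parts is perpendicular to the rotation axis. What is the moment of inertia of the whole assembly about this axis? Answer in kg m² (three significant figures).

35.9

Thin rod: I_cm = (1/12)ML² = (1/12)(1.9)(1)² = 0.15833 kg m²; centre at d = 0.5 m, so I = I_cm + Md² gives I = 0.15833 + (1.9)(0.5)² = 0.63333 kg m².
Spherical shell: I_cm = (2/3)MR² = (2/3)(4.7)(0.3)² = 0.282 kg m²; centre at d = 0.5 + 0.5 + 0.3 = 1.3 m, so I = I_cm + Md² gives I = 0.282 + (4.7)(1.3)² = 8.225 kg m².
Thin ring: I_cm = MR² = (5.8)(0.5)² = 1.45 kg m²; centre at d = 0.5 + 0.5 + 0.3 + 0.3 + 0.5 = 2.1 m, so I = I_cm + Md² gives I = 1.45 + (5.8)(2.1)² = 27.028 kg m².
Total I = 0.63333 + 8.225 + 27.028 = 35.886 kg m².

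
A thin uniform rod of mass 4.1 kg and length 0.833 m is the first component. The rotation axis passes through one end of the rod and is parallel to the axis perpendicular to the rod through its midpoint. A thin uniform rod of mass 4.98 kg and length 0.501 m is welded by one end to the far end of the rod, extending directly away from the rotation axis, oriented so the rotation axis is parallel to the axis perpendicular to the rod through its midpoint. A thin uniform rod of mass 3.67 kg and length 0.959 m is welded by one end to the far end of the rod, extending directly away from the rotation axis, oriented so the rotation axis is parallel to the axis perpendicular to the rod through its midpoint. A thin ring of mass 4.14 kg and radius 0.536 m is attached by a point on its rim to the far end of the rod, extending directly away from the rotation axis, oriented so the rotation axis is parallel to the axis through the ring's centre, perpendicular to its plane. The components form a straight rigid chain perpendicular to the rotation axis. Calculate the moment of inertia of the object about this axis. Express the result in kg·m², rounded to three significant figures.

53.6

Thin rod: I_cm = (1/12)ML² = (1/12)(4.1)(0.833)² = 0.23708 kg·m²; centre at d = 0.4165 m, so I = I_cm + Md² gives I = 0.23708 + (4.1)(0.4165)² = 0.94831 kg·m².
Thin rod: I_cm = (1/12)ML² = (1/12)(4.98)(0.501)² = 0.10417 kg·m²; centre at d = 0.4165 + 0.4165 + 0.2505 = 1.0835 m, so I = I_cm + Md² gives I = 0.10417 + (4.98)(1.0835)² = 5.9505 kg·m².
Thin rod: I_cm = (1/12)ML² = (1/12)(3.67)(0.959)² = 0.28127 kg·m²; centre at d = 0.4165 + 0.4165 + 0.2505 + 0.2505 + 0.4795 = 1.8135 m, so I = I_cm + Md² gives I = 0.28127 + (3.67)(1.8135)² = 12.351 kg·m².
Thin ring: I_cm = MR² = (4.14)(0.536)² = 1.1894 kg·m²; centre at d = 0.4165 + 0.4165 + 0.2505 + 0.2505 + 0.4795 + 0.4795 + 0.536 = 2.829 m, so I = I_cm + Md² gives I = 1.1894 + (4.14)(2.829)² = 34.323 kg·m².
Total I = 0.94831 + 5.9505 + 12.351 + 34.323 = 53.573 kg·m².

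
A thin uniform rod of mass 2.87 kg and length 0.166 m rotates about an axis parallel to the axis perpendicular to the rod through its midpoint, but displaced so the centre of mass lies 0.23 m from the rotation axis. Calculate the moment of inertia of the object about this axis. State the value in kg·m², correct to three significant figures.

0.158

I_cm = (1/12)ML² = (1/12)(2.87)(0.166)² = 0.0065905 kg·m²; centre at d = 0.23 m, so I = I_cm + Md² gives I = 0.0065905 + (2.87)(0.23)² = 0.15841 kg·m².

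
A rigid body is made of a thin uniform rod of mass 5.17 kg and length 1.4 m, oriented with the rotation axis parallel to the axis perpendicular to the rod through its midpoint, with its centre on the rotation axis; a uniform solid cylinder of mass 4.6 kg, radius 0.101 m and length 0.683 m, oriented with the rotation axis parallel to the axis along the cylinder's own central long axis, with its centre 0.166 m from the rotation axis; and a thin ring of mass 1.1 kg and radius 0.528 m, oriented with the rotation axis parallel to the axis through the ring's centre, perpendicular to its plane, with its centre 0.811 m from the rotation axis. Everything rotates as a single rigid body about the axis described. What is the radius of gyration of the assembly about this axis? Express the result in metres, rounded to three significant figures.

Thin rod: I_cm = (1/12)ML² = (1/12)(5.17)(1.4)² = 0.84443 kg m²; axis through the centre, so I = 0.84443 kg m².
Solid cylinder: I_cm = (1/2)MR² = (1/2)(4.6)(0.101)² = 0.023462 kg m²; centre at d = 0.166 m, so the parallel axis theorem gives I = 0.023462 + (4.6)(0.166)² = 0.15022 kg m².
Thin ring: I_cm = MR² = (1.1)(0.528)² = 0.30666 kg m²; centre at d = 0.811 m, so the parallel axis theorem gives I = 0.30666 + (1.1)(0.811)² = 1.0302 kg m².
Total I = 2.0248 kg m²; total mass M = 10.87 kg.
k = √(I/M) = √(2.0248/10.87) = 0.4316 m.

0.432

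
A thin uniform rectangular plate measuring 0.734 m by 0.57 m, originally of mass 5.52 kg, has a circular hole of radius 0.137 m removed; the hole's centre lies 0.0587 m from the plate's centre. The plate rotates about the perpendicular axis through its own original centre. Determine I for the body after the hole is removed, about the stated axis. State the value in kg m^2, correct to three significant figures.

Unpierced body about its centre: I₀ = (1/12)M(a²+b²) = (1/12)(5.52)[(0.734)² + (0.57)²] = 0.39728 kg m^2.
The removed disk has mass m = M·πr²/(ab) = (5.52)·π(0.137)²/(0.734·0.57) = 0.77796 kg (same uniform areal density).
Its moment of inertia about the rotation axis (parallel-axis theorem): I_hole = (1/2)mr² + md² = (1/2)(0.77796)(0.137)² + (0.77796)(0.0587)² = 0.0099814 kg m^2.
Treating the hole as negative mass, I = I₀ − I_hole = 0.39728 − 0.0099814 = 0.3873 kg m^2.

0.387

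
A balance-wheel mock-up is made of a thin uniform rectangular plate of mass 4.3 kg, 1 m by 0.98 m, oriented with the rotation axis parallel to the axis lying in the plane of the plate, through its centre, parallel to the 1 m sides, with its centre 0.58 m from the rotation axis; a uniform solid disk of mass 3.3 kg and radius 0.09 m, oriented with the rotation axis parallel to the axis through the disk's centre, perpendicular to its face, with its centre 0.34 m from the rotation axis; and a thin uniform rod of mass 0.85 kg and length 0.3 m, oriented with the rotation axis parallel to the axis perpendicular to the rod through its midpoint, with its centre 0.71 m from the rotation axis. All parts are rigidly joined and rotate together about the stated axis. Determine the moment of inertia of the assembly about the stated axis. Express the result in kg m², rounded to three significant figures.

Rectangular plate: I_cm = (1/12)Mb² = (1/12)(4.3)(0.98)² = 0.34414 kg m²; centre at d = 0.58 m, so the parallel axis theorem gives I = 0.34414 + (4.3)(0.58)² = 1.7907 kg m².
Solid disk: I_cm = (1/2)MR² = (1/2)(3.3)(0.09)² = 0.013365 kg m²; centre at d = 0.34 m, so the parallel axis theorem gives I = 0.013365 + (3.3)(0.34)² = 0.39485 kg m².
Thin rod: I_cm = (1/12)ML² = (1/12)(0.85)(0.3)² = 0.006375 kg m²; centre at d = 0.71 m, so the parallel axis theorem gives I = 0.006375 + (0.85)(0.71)² = 0.43486 kg m².
Total I = 1.7907 + 0.39485 + 0.43486 = 2.6204 kg m².

2.62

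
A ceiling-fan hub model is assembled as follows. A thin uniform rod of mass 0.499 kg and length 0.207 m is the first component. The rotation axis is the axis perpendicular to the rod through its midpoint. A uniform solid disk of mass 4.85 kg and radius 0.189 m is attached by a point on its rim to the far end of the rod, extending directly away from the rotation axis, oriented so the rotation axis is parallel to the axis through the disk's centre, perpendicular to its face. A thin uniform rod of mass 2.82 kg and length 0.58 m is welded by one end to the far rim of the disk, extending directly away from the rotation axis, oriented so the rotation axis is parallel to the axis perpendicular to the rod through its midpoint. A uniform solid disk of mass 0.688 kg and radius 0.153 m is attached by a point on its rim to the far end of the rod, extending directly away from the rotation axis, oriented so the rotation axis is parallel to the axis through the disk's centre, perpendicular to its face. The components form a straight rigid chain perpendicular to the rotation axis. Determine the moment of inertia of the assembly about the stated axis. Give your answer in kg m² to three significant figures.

Thin rod: I_cm = (1/12)ML² = (1/12)(0.499)(0.207)² = 0.0017818 kg m²; axis through the centre, so I = 0.0017818 kg m².
Solid disk: I_cm = (1/2)MR² = (1/2)(4.85)(0.189)² = 0.086623 kg m²; centre at d = 0.1035 + 0.189 = 0.2925 m, so the parallel axis theorem gives I = 0.086623 + (4.85)(0.2925)² = 0.50157 kg m².
Thin rod: I_cm = (1/12)ML² = (1/12)(2.82)(0.58)² = 0.079054 kg m²; centre at d = 0.1035 + 0.189 + 0.189 + 0.29 = 0.7715 m, so the parallel axis theorem gives I = 0.079054 + (2.82)(0.7715)² = 1.7576 kg m².
Solid disk: I_cm = (1/2)MR² = (1/2)(0.688)(0.153)² = 0.0080527 kg m²; centre at d = 0.1035 + 0.189 + 0.189 + 0.29 + 0.29 + 0.153 = 1.2145 m, so the parallel axis theorem gives I = 0.0080527 + (0.688)(1.2145)² = 1.0229 kg m².
Total I = 0.0017818 + 0.50157 + 1.7576 + 1.0229 = 3.2838 kg m².

3.28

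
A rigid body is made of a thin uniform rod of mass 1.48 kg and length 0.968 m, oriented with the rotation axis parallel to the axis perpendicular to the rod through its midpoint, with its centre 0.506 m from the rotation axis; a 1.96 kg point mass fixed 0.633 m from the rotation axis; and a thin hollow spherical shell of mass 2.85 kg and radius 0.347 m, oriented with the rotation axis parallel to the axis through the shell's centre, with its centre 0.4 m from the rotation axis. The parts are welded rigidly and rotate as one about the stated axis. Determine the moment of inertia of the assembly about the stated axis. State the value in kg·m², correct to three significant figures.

Thin rod: I_cm = (1/12)ML² = (1/12)(1.48)(0.968)² = 0.11557 kg·m²; centre at d = 0.506 m, so the parallel axis theorem gives I = 0.11557 + (1.48)(0.506)² = 0.4945 kg·m².
Point mass: I_cm = 0; centre at d = 0.633 m, so the parallel axis theorem gives I = 0 + (1.96)(0.633)² = 0.78535 kg·m².
Spherical shell: I_cm = (2/3)MR² = (2/3)(2.85)(0.347)² = 0.22878 kg·m²; centre at d = 0.4 m, so the parallel axis theorem gives I = 0.22878 + (2.85)(0.4)² = 0.68478 kg·m².
Total I = 0.4945 + 0.78535 + 0.68478 = 1.9646 kg·m².

1.96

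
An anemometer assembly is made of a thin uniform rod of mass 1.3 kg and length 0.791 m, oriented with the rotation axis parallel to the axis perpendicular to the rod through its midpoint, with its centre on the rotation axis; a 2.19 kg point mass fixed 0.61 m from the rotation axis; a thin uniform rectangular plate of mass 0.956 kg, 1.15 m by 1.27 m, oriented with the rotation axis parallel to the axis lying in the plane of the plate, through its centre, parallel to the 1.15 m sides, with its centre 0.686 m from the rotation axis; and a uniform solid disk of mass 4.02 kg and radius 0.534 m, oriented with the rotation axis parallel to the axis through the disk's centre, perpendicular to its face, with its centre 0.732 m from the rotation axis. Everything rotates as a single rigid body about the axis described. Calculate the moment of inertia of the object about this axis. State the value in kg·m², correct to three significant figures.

Thin rod: I_cm = (1/12)ML² = (1/12)(1.3)(0.791)² = 0.067782 kg·m²; axis through the centre, so I = 0.067782 kg·m².
Point mass: I_cm = 0; centre at d = 0.61 m, so I = I_cm + Md² gives I = 0 + (2.19)(0.61)² = 0.8149 kg·m².
Rectangular plate: I_cm = (1/12)Mb² = (1/12)(0.956)(1.27)² = 0.12849 kg·m²; centre at d = 0.686 m, so I = I_cm + Md² gives I = 0.12849 + (0.956)(0.686)² = 0.57838 kg·m².
Solid disk: I_cm = (1/2)MR² = (1/2)(4.02)(0.534)² = 0.57316 kg·m²; centre at d = 0.732 m, so I = I_cm + Md² gives I = 0.57316 + (4.02)(0.732)² = 2.7272 kg·m².
Total I = 0.067782 + 0.8149 + 0.57838 + 2.7272 = 4.1882 kg·m².

4.19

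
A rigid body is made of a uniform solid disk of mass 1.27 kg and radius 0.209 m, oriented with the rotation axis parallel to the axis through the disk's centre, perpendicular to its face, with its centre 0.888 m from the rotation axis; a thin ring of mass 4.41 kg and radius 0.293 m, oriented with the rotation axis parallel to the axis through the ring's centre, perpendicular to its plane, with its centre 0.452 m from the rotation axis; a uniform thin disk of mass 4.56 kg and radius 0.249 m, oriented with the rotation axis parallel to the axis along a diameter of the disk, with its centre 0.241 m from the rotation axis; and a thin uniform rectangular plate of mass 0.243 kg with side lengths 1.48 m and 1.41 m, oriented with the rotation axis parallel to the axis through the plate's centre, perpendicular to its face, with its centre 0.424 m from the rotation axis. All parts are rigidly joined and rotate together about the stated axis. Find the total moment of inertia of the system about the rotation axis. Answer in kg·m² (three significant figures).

2.77

Solid disk: I_cm = (1/2)MR² = (1/2)(1.27)(0.209)² = 0.027737 kg·m²; centre at d = 0.888 m, so I = I_cm + Md² gives I = 0.027737 + (1.27)(0.888)² = 1.0292 kg·m².
Thin ring: I_cm = MR² = (4.41)(0.293)² = 0.37859 kg·m²; centre at d = 0.452 m, so I = I_cm + Md² gives I = 0.37859 + (4.41)(0.452)² = 1.2796 kg·m².
Thin disk: I_cm = (1/4)MR² = (1/4)(4.56)(0.249)² = 0.070681 kg·m²; centre at d = 0.241 m, so I = I_cm + Md² gives I = 0.070681 + (4.56)(0.241)² = 0.33553 kg·m².
Rectangular plate: I_cm = (1/12)M(a²+b²) = (1/12)(0.243)[(1.48)² + (1.41)²] = 0.084615 kg·m²; centre at d = 0.424 m, so I = I_cm + Md² gives I = 0.084615 + (0.243)(0.424)² = 0.1283 kg·m².
Total I = 1.0292 + 1.2796 + 0.33553 + 0.1283 = 2.7726 kg·m².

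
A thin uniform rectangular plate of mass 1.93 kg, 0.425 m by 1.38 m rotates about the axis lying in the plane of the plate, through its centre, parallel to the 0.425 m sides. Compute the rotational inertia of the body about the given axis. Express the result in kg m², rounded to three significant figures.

0.306

I_cm = (1/12)Mb² = (1/12)(1.93)(1.38)² = 0.30629 kg m²; axis through the centre, so I = 0.30629 kg m².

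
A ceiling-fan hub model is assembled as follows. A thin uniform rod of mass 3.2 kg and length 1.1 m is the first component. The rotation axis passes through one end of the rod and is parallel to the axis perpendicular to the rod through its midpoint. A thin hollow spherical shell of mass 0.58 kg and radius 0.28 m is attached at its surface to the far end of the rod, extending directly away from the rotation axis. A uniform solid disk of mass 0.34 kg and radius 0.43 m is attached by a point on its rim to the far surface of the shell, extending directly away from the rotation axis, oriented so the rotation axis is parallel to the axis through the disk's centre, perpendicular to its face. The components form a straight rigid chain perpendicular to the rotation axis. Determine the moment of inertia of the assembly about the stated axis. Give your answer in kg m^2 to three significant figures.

Thin rod: I_cm = (1/12)ML² = (1/12)(3.2)(1.1)² = 0.32267 kg m^2; centre at d = 0.55 m, so the parallel axis theorem gives I = 0.32267 + (3.2)(0.55)² = 1.2907 kg m^2.
Spherical shell: I_cm = (2/3)MR² = (2/3)(0.58)(0.28)² = 0.030315 kg m^2; centre at d = 0.55 + 0.55 + 0.28 = 1.38 m, so the parallel axis theorem gives I = 0.030315 + (0.58)(1.38)² = 1.1349 kg m^2.
Solid disk: I_cm = (1/2)MR² = (1/2)(0.34)(0.43)² = 0.031433 kg m^2; centre at d = 0.55 + 0.55 + 0.28 + 0.28 + 0.43 = 2.09 m, so the parallel axis theorem gives I = 0.031433 + (0.34)(2.09)² = 1.5166 kg m^2.
Total I = 1.2907 + 1.1349 + 1.5166 = 3.9421 kg m^2.

3.94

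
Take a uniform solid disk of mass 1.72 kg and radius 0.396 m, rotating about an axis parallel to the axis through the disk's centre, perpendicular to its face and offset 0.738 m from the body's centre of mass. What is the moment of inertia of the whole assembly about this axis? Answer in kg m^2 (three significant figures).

1.07

I_cm = (1/2)MR² = (1/2)(1.72)(0.396)² = 0.13486 kg m^2; centre at d = 0.738 m, so the parallel axis theorem gives I = 0.13486 + (1.72)(0.738)² = 1.0716 kg m^2.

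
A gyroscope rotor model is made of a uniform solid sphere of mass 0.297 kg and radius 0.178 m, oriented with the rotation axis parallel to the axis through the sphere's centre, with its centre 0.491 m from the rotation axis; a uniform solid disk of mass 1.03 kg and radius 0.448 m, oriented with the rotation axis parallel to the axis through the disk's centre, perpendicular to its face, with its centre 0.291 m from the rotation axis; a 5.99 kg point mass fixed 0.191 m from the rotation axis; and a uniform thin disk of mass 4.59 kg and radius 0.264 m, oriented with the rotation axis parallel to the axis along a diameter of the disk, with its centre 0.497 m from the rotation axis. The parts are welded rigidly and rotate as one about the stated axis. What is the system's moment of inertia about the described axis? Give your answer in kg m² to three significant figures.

1.70

Solid sphere: I_cm = (2/5)MR² = (2/5)(0.297)(0.178)² = 0.0037641 kg m²; centre at d = 0.491 m, so the parallel axis theorem gives I = 0.0037641 + (0.297)(0.491)² = 0.075365 kg m².
Solid disk: I_cm = (1/2)MR² = (1/2)(1.03)(0.448)² = 0.10336 kg m²; centre at d = 0.291 m, so the parallel axis theorem gives I = 0.10336 + (1.03)(0.291)² = 0.19058 kg m².
Point mass: I_cm = 0; centre at d = 0.191 m, so the parallel axis theorem gives I = 0 + (5.99)(0.191)² = 0.21852 kg m².
Thin disk: I_cm = (1/4)MR² = (1/4)(4.59)(0.264)² = 0.079976 kg m²; centre at d = 0.497 m, so the parallel axis theorem gives I = 0.079976 + (4.59)(0.497)² = 1.2137 kg m².
Total I = 0.075365 + 0.19058 + 0.21852 + 1.2137 = 1.6982 kg m².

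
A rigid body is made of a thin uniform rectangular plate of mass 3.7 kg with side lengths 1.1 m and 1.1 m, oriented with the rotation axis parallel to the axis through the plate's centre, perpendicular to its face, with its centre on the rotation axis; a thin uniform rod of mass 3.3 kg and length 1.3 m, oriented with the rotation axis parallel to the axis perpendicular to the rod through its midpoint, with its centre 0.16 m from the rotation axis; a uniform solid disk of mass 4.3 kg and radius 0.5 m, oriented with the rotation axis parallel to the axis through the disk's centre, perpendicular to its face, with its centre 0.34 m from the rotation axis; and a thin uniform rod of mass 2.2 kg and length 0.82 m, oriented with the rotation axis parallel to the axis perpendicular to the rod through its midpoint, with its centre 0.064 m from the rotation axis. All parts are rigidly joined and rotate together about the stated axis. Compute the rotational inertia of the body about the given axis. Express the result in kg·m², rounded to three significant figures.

2.46

Rectangular plate: I_cm = (1/12)M(a²+b²) = (1/12)(3.7)[(1.1)² + (1.1)²] = 0.74617 kg·m²; axis through the centre, so I = 0.74617 kg·m².
Thin rod: I_cm = (1/12)ML² = (1/12)(3.3)(1.3)² = 0.46475 kg·m²; centre at d = 0.16 m, so I = I_cm + Md² gives I = 0.46475 + (3.3)(0.16)² = 0.54923 kg·m².
Solid disk: I_cm = (1/2)MR² = (1/2)(4.3)(0.5)² = 0.5375 kg·m²; centre at d = 0.34 m, so I = I_cm + Md² gives I = 0.5375 + (4.3)(0.34)² = 1.0346 kg·m².
Thin rod: I_cm = (1/12)ML² = (1/12)(2.2)(0.82)² = 0.12327 kg·m²; centre at d = 0.064 m, so I = I_cm + Md² gives I = 0.12327 + (2.2)(0.064)² = 0.13228 kg·m².
Total I = 0.74617 + 0.54923 + 1.0346 + 0.13228 = 2.4623 kg·m².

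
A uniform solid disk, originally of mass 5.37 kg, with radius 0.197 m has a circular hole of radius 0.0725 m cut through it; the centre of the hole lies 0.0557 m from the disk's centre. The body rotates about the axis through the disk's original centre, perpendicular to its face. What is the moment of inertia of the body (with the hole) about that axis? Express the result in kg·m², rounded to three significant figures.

Unpierced body about its centre: I₀ = (1/2)MR² = (1/2)(5.37)(0.197)² = 0.1042 kg·m².
The removed disk has mass m = M·(r/R)² = (5.37)(0.0725/0.197)² = 0.72731 kg (same uniform areal density).
Its moment of inertia about the rotation axis (parallel-axis theorem): I_hole = (1/2)mr² + md² = (1/2)(0.72731)(0.0725)² + (0.72731)(0.0557)² = 0.0041679 kg·m².
Treating the hole as negative mass, I = I₀ − I_hole = 0.1042 − 0.0041679 = 0.10003 kg·m².

0.100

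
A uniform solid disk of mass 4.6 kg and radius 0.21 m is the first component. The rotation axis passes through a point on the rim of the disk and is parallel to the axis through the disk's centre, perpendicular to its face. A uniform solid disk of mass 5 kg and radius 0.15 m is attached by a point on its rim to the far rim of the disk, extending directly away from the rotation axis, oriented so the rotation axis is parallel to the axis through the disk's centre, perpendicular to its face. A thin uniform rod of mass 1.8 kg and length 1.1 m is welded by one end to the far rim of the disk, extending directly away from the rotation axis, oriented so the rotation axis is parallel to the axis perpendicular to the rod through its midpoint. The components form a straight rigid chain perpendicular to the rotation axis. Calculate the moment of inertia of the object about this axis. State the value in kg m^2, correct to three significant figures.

Solid disk: I_cm = (1/2)MR² = (1/2)(4.6)(0.21)² = 0.10143 kg m^2; centre at d = 0.21 m, so the parallel axis theorem gives I = 0.10143 + (4.6)(0.21)² = 0.30429 kg m^2.
Solid disk: I_cm = (1/2)MR² = (1/2)(5)(0.15)² = 0.05625 kg m^2; centre at d = 0.21 + 0.21 + 0.15 = 0.57 m, so the parallel axis theorem gives I = 0.05625 + (5)(0.57)² = 1.6807 kg m^2.
Thin rod: I_cm = (1/12)ML² = (1/12)(1.8)(1.1)² = 0.1815 kg m^2; centre at d = 0.21 + 0.21 + 0.15 + 0.15 + 0.55 = 1.27 m, so the parallel axis theorem gives I = 0.1815 + (1.8)(1.27)² = 3.0847 kg m^2.
Total I = 0.30429 + 1.6807 + 3.0847 = 5.0698 kg m^2.

5.07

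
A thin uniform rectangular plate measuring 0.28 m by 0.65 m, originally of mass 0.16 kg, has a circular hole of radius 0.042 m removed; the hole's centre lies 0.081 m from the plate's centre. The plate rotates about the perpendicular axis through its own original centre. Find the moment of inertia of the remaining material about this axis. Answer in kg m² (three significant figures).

0.00664

Unpierced body about its centre: I₀ = (1/12)M(a²+b²) = (1/12)(0.16)[(0.28)² + (0.65)²] = 0.0066787 kg m².
The removed disk has mass m = M·πr²/(ab) = (0.16)·π(0.042)²/(0.28·0.65) = 0.0048719 kg (same uniform areal density).
Its moment of inertia about the rotation axis (parallel-axis theorem): I_hole = (1/2)mr² + md² = (1/2)(0.0048719)(0.042)² + (0.0048719)(0.081)² = 3.6261e-05 kg m².
Treating the hole as negative mass, I = I₀ − I_hole = 0.0066787 − 3.6261e-05 = 0.0066424 kg m².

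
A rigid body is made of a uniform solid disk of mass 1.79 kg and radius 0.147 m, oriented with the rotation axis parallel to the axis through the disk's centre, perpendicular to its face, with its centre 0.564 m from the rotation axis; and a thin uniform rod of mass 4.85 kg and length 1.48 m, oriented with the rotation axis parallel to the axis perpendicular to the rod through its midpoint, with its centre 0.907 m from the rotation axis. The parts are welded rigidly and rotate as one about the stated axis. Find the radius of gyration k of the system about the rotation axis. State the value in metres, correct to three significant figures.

Solid disk: I_cm = (1/2)MR² = (1/2)(1.79)(0.147)² = 0.01934 kg m²; centre at d = 0.564 m, so I = I_cm + Md² gives I = 0.01934 + (1.79)(0.564)² = 0.58873 kg m².
Thin rod: I_cm = (1/12)ML² = (1/12)(4.85)(1.48)² = 0.88529 kg m²; centre at d = 0.907 m, so I = I_cm + Md² gives I = 0.88529 + (4.85)(0.907)² = 4.8751 kg m².
Total I = 5.4639 kg m²; total mass M = 6.64 kg.
k = √(I/M) = √(5.4639/6.64) = 0.90712 m.

0.907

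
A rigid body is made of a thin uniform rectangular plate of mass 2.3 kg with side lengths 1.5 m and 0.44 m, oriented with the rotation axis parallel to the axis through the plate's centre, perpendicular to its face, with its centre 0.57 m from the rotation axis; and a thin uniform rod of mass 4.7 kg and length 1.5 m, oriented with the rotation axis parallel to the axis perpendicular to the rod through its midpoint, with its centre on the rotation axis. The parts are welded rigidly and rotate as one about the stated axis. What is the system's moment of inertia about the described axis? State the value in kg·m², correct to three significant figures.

Rectangular plate: I_cm = (1/12)M(a²+b²) = (1/12)(2.3)[(1.5)² + (0.44)²] = 0.46836 kg·m²; centre at d = 0.57 m, so I = I_cm + Md² gives I = 0.46836 + (2.3)(0.57)² = 1.2156 kg·m².
Thin rod: I_cm = (1/12)ML² = (1/12)(4.7)(1.5)² = 0.88125 kg·m²; axis through the centre, so I = 0.88125 kg·m².
Total I = 1.2156 + 0.88125 = 2.0969 kg·m².

2.10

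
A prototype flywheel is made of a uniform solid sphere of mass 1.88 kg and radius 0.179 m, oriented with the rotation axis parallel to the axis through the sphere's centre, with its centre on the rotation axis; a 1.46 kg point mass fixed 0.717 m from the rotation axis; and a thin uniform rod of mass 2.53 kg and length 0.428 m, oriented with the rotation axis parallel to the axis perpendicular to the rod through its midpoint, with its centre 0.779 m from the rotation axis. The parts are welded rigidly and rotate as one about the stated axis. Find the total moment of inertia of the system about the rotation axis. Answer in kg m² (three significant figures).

2.35

Solid sphere: I_cm = (2/5)MR² = (2/5)(1.88)(0.179)² = 0.024095 kg m²; axis through the centre, so I = 0.024095 kg m².
Point mass: I_cm = 0; centre at d = 0.717 m, so I = I_cm + Md² gives I = 0 + (1.46)(0.717)² = 0.75057 kg m².
Thin rod: I_cm = (1/12)ML² = (1/12)(2.53)(0.428)² = 0.038621 kg m²; centre at d = 0.779 m, so I = I_cm + Md² gives I = 0.038621 + (2.53)(0.779)² = 1.5739 kg m².
Total I = 0.024095 + 0.75057 + 1.5739 = 2.3486 kg m².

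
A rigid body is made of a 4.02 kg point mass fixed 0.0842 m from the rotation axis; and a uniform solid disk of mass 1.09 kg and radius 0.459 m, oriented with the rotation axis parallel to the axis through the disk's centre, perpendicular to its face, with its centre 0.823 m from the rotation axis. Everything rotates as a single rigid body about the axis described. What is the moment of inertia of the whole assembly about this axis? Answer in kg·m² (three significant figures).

Point mass: I_cm = 0; centre at d = 0.0842 m, so the parallel axis theorem gives I = 0 + (4.02)(0.0842)² = 0.0285 kg·m².
Solid disk: I_cm = (1/2)MR² = (1/2)(1.09)(0.459)² = 0.11482 kg·m²; centre at d = 0.823 m, so the parallel axis theorem gives I = 0.11482 + (1.09)(0.823)² = 0.85311 kg·m².
Total I = 0.0285 + 0.85311 = 0.88161 kg·m².

0.882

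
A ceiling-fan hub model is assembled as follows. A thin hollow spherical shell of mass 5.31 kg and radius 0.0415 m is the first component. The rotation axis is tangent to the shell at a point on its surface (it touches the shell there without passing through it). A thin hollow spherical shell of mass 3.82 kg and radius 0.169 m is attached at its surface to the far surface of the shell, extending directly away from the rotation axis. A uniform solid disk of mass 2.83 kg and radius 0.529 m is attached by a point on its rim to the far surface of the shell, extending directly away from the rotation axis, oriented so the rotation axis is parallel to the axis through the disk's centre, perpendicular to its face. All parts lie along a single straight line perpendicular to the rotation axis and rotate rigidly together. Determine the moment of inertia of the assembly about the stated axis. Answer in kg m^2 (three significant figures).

Spherical shell: I_cm = (2/3)MR² = (2/3)(5.31)(0.0415)² = 0.0060968 kg m^2; centre at d = 0.0415 m, so the parallel axis theorem gives I = 0.0060968 + (5.31)(0.0415)² = 0.015242 kg m^2.
Spherical shell: I_cm = (2/3)MR² = (2/3)(3.82)(0.169)² = 0.072735 kg m^2; centre at d = 0.0415 + 0.0415 + 0.169 = 0.252 m, so the parallel axis theorem gives I = 0.072735 + (3.82)(0.252)² = 0.31532 kg m^2.
Solid disk: I_cm = (1/2)MR² = (1/2)(2.83)(0.529)² = 0.39598 kg m^2; centre at d = 0.0415 + 0.0415 + 0.169 + 0.169 + 0.529 = 0.95 m, so the parallel axis theorem gives I = 0.39598 + (2.83)(0.95)² = 2.9501 kg m^2.
Total I = 0.015242 + 0.31532 + 2.9501 = 3.2806 kg m^2.

3.28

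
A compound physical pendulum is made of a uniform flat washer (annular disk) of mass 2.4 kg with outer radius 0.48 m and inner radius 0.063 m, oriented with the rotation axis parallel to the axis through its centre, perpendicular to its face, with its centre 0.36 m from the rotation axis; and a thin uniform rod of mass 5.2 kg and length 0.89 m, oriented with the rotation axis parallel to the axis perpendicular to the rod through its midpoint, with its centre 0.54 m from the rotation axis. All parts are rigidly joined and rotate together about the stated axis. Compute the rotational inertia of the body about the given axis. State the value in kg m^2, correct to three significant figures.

2.45

Annular disk: I_cm = (1/2)M(R²+r²) = (1/2)(2.4)[(0.48)² + (0.063)²] = 0.28124 kg m^2; centre at d = 0.36 m, so the parallel axis theorem gives I = 0.28124 + (2.4)(0.36)² = 0.59228 kg m^2.
Thin rod: I_cm = (1/12)ML² = (1/12)(5.2)(0.89)² = 0.34324 kg m^2; centre at d = 0.54 m, so the parallel axis theorem gives I = 0.34324 + (5.2)(0.54)² = 1.8596 kg m^2.
Total I = 0.59228 + 1.8596 = 2.4518 kg m^2.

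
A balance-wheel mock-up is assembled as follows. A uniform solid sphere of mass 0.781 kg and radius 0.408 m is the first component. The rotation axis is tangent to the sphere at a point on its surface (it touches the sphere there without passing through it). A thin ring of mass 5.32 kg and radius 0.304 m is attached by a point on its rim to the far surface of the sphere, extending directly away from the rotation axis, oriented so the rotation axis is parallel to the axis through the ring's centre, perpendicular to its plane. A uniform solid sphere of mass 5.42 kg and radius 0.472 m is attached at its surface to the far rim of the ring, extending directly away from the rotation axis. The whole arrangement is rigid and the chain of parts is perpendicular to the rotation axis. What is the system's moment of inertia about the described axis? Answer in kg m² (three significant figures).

Solid sphere: I_cm = (2/5)MR² = (2/5)(0.781)(0.408)² = 0.052003 kg m²; centre at d = 0.408 m, so I = I_cm + Md² gives I = 0.052003 + (0.781)(0.408)² = 0.18201 kg m².
Thin ring: I_cm = MR² = (5.32)(0.304)² = 0.49165 kg m²; centre at d = 0.408 + 0.408 + 0.304 = 1.12 m, so I = I_cm + Md² gives I = 0.49165 + (5.32)(1.12)² = 7.1651 kg m².
Solid sphere: I_cm = (2/5)MR² = (2/5)(5.42)(0.472)² = 0.483 kg m²; centre at d = 0.408 + 0.408 + 0.304 + 0.304 + 0.472 = 1.896 m, so I = I_cm + Md² gives I = 0.483 + (5.42)(1.896)² = 19.967 kg m².
Total I = 0.18201 + 7.1651 + 19.967 = 27.314 kg m².

27.3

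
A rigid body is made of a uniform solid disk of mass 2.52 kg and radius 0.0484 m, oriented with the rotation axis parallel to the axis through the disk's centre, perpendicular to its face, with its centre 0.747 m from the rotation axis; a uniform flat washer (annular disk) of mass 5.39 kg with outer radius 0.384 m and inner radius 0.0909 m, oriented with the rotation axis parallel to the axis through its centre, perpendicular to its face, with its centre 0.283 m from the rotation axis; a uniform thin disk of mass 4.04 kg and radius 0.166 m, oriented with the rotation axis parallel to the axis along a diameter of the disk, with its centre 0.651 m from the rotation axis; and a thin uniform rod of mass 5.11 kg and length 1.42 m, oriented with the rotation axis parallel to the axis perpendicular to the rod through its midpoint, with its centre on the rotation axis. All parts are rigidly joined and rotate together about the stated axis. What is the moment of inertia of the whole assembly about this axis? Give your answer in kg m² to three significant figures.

4.86

Solid disk: I_cm = (1/2)MR² = (1/2)(2.52)(0.0484)² = 0.0029516 kg m²; centre at d = 0.747 m, so the parallel axis theorem gives I = 0.0029516 + (2.52)(0.747)² = 1.4091 kg m².
Annular disk: I_cm = (1/2)M(R²+r²) = (1/2)(5.39)[(0.384)² + (0.0909)²] = 0.41966 kg m²; centre at d = 0.283 m, so the parallel axis theorem gives I = 0.41966 + (5.39)(0.283)² = 0.85134 kg m².
Thin disk: I_cm = (1/4)MR² = (1/4)(4.04)(0.166)² = 0.027832 kg m²; centre at d = 0.651 m, so the parallel axis theorem gives I = 0.027832 + (4.04)(0.651)² = 1.74 kg m².
Thin rod: I_cm = (1/12)ML² = (1/12)(5.11)(1.42)² = 0.85865 kg m²; axis through the centre, so I = 0.85865 kg m².
Total I = 1.4091 + 0.85134 + 1.74 + 0.85865 = 4.8591 kg m².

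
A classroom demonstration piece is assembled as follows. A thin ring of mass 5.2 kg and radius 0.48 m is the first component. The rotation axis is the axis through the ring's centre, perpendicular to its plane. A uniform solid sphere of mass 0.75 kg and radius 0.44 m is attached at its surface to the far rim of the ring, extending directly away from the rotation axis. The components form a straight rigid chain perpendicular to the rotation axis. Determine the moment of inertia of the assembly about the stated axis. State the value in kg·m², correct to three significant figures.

Thin ring: I_cm = MR² = (5.2)(0.48)² = 1.1981 kg·m²; axis through the centre, so I = 1.1981 kg·m².
Solid sphere: I_cm = (2/5)MR² = (2/5)(0.75)(0.44)² = 0.05808 kg·m²; centre at d = 0.48 + 0.44 = 0.92 m, so the parallel axis theorem gives I = 0.05808 + (0.75)(0.92)² = 0.69288 kg·m².
Total I = 1.1981 + 0.69288 = 1.891 kg·m².

1.89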